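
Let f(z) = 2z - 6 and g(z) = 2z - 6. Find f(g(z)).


Substitute g(z) into f:
f(g(z)) = 2*(2z - 6) + (-6)
Expand and combine: 4z - 18


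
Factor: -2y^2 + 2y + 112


Roots satisfy r1 + r2 = -b/a = 1 and r1*r2 = c/a = -56.
So r1 = -7, r2 = 8.
-2y^2 + 2y + 112 = -2(y - r1)(y - r2) = -2(y + 7)(y - 8)


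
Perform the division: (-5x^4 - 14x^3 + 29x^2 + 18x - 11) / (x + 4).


(-5x^4 - 14x^3 + 29x^2 + 18x - 11) / (x + 4)
Step 1: -5x^3 * (x + 4) = -5x^4 - 20x^3; subtract.
Step 2: 6x^2 * (x + 4) = 6x^3 + 24x^2; subtract.
Step 3: 5x * (x + 4) = 5x^2 + 20x; subtract.
Step 4: -2 * (x + 4) = -2x - 8; subtract.
Quotient: -5x^3 + 6x^2 + 5x - 2, Remainder: -3


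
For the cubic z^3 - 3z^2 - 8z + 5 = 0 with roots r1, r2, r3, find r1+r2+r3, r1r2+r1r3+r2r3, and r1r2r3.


Monic cubic z^3+bz^2+cz+d=0: sum=-b, pairwise sum=c, product=-d.
b=-3, c=-8, d=5
r1+r2+r3 = 3
r1r2+r1r3+r2r3 = -8
r1r2r3 = -5


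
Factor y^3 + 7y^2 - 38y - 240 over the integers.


Try integer roots (divisors of -240). y=-8: p(-8)=0.
Divide out (y + 8): quotient is y^2 - y - 30.
Factor the quadratic: (y - 6)(y + 5)
Result: (y + 8)(y - 6)(y + 5)


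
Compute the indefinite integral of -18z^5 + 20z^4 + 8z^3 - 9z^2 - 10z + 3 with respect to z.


Reverse power rule on each term:
  ∫ -18z^5 dz = -3z^6
  ∫ 20z^4 dz = 4z^5
  ∫ 8z^3 dz = 2z^4
  ∫ -9z^2 dz = -3z^3
  ∫ -10z dz = -5z^2
  ∫ 3 dz = 3z
F(z) = -3z^6 + 4z^5 + 2z^4 - 3z^3 - 5z^2 + 3z + C


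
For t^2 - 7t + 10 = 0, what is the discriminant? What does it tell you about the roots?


D = b^2 - 4ac = (-7)^2 - 4(1)(10) = 49 - 40 = 9
Since D > 0: two distinct rational roots


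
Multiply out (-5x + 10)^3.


Expand (-5x + 10)^3 by repeated multiplication:
  (-5x + 10)^2 = 25x^2 - 100x + 100
= -125x^3 + 750x^2 - 1500x + 1000


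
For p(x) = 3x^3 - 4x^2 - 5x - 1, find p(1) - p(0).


p(1) = -7
p(0) = -1
p(1) - p(0) = -7 + 1 = -6


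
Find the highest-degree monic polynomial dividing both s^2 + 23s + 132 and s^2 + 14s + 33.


Factor each:
  s^2 + 23s + 132 = (s + 11)(s + 12)
  s^2 + 14s + 33 = (s + 11)(s + 3)
Common monic factor: s + 11


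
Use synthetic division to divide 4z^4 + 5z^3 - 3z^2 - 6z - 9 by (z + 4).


Synthetic division with c = -4. Coefficients: 4, 5, -3, -6, -9
Bring down 4.
  4 * -4 = -16; -16 + 5 = -11
  -11 * -4 = 44; 44 - 3 = 41
  41 * -4 = -164; -164 - 6 = -170
  -170 * -4 = 680; 680 - 9 = 671
Quotient: 4z^3 - 11z^2 + 41z - 170, Remainder: 671


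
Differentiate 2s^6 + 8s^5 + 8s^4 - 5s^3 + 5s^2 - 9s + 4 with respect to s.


Apply the power rule term by term:
  d/ds(2s^6) = 12s^5
  d/ds(8s^5) = 40s^4
  d/ds(8s^4) = 32s^3
  d/ds(-5s^3) = -15s^2
  d/ds(5s^2) = 10s
  d/ds(-9s) = -9
  d/ds(4) = 0
p'(s) = 12s^5 + 40s^4 + 32s^3 - 15s^2 + 10s - 9


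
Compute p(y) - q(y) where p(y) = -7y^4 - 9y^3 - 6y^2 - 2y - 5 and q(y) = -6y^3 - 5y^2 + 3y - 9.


Distribute the minus sign:
  (-7y^4 - 9y^3 - 6y^2 - 2y - 5)
- (-6y^3 - 5y^2 + 3y - 9)
Negate second polynomial: 6y^3 + 5y^2 - 3y + 9
Add: -7y^4 - 3y^3 - y^2 - 5y + 4


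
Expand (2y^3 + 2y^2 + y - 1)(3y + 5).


Distribute each term of the first polynomial:
  (2y^3)(3y + 5) = 6y^4 + 10y^3
  (2y^2)(3y + 5) = 6y^3 + 10y^2
  (y)(3y + 5) = 3y^2 + 5y
  (-1)(3y + 5) = -3y - 5
Sum: 6y^4 + 16y^3 + 13y^2 + 2y - 5


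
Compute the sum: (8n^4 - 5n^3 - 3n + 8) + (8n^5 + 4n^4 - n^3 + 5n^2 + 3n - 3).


Align terms by degree and add:
  8n^4 - 5n^3 - 3n + 8
+ 8n^5 + 4n^4 - n^3 + 5n^2 + 3n - 3
= 8n^5 + 12n^4 - 6n^3 + 5n^2 + 5


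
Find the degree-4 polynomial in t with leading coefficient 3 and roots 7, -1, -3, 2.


p(t) = 3(t - 7)(t + 1)(t + 3)(t - 2)
Expand: 3t^4 - 15t^3 - 57t^2 + 87t + 126


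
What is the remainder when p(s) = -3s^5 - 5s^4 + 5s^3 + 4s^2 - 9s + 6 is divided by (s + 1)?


By the Remainder Theorem, the remainder equals p(-1):
  -3*(-1)^5 = 3
  -5*(-1)^4 = -5
  5*(-1)^3 = -5
  4*(-1)^2 = 4
  -9*(-1)^1 = 9
  constant: 6
Sum: 3 - 5 - 5 + 4 + 9 + 6 = 12


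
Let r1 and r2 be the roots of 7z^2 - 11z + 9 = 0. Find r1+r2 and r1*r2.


For az^2+bz+c=0: sum = -b/a, product = c/a.
a=7, b=-11, c=9
Sum = -(-11)/7 = 11/7
Product = (9)/7 = 9/7


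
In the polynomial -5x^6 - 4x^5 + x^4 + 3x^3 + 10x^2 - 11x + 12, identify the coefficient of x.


Read off the coefficient of x: -11


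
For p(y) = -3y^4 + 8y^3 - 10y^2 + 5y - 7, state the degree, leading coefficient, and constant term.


Highest power of y is 4, with coefficient -3. Constant term is -7.
Degree = 4, leading coefficient = -3, constant term = -7


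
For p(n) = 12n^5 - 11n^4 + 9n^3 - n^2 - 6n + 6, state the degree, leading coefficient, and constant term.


Highest power of n is 5, with coefficient 12. Constant term is 6.
Degree = 5, leading coefficient = 12, constant term = 6


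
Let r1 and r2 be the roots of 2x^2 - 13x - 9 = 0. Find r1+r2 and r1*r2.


For ax^2+bx+c=0: sum = -b/a, product = c/a.
a=2, b=-13, c=-9
Sum = -(-13)/2 = 13/2
Product = (-9)/2 = -9/2


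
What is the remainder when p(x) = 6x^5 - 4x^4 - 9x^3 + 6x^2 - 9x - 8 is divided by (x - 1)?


By the Remainder Theorem, the remainder equals p(1):
  6*(1)^5 = 6
  -4*(1)^4 = -4
  -9*(1)^3 = -9
  6*(1)^2 = 6
  -9*(1)^1 = -9
  constant: -8
Sum: 6 - 4 - 9 + 6 - 9 - 8 = -18


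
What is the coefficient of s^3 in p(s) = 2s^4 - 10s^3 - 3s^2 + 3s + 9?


Read off the coefficient of s^3: -10


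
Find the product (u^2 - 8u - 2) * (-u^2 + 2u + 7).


Distribute each term of the first polynomial:
  (u^2)(-u^2 + 2u + 7) = -u^4 + 2u^3 + 7u^2
  (-8u)(-u^2 + 2u + 7) = 8u^3 - 16u^2 - 56u
  (-2)(-u^2 + 2u + 7) = 2u^2 - 4u - 14
Sum: -u^4 + 10u^3 - 7u^2 - 60u - 14


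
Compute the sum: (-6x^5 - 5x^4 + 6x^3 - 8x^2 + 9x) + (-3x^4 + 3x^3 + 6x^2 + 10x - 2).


Align terms by degree and add:
  -6x^5 - 5x^4 + 6x^3 - 8x^2 + 9x
  -3x^4 + 3x^3 + 6x^2 + 10x - 2
= -6x^5 - 8x^4 + 9x^3 - 2x^2 + 19x - 2


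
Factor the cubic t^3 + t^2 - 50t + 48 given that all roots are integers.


Try integer roots (divisors of 48). t=1: p(1)=0.
Divide out (t - 1): quotient is t^2 + 2t - 48.
Factor the quadratic: (t + 8)(t - 6)
Result: (t - 1)(t + 8)(t - 6)


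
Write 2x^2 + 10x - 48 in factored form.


Roots satisfy r1 + r2 = -b/a = -5 and r1*r2 = c/a = -24.
So r1 = 3, r2 = -8.
2x^2 + 10x - 48 = 2(x - r1)(x - r2) = 2(x - 3)(x + 8)


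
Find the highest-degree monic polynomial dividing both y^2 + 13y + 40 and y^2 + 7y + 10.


Factor each:
  y^2 + 13y + 40 = (y + 5)(y + 8)
  y^2 + 7y + 10 = (y + 5)(y + 2)
Common monic factor: y + 5


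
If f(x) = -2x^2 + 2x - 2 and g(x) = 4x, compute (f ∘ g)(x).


Substitute g(x) into f:
f(g(x)) = -2*(4x)^2 + 2*(4x) + (-2)
(4x)^2 = 16x^2
Expand and combine: -32x^2 + 8x - 2


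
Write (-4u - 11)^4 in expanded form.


Expand (-4u - 11)^4 by repeated multiplication:
  (-4u - 11)^2 = 16u^2 + 88u + 121
  (-4u - 11)^3 = -64u^3 - 528u^2 - 1452u - 1331
= 256u^4 + 2816u^3 + 11616u^2 + 21296u + 14641


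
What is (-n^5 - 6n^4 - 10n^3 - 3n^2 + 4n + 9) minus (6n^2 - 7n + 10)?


Distribute the minus sign:
  (-n^5 - 6n^4 - 10n^3 - 3n^2 + 4n + 9)
- (6n^2 - 7n + 10)
Negate second polynomial: -6n^2 + 7n - 10
Add: -n^5 - 6n^4 - 10n^3 - 9n^2 + 11n - 1


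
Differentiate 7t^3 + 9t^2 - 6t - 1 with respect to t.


Apply the power rule term by term:
  d/dt(7t^3) = 21t^2
  d/dt(9t^2) = 18t
  d/dt(-6t) = -6
  d/dt(-1) = 0
p'(t) = 21t^2 + 18t - 6


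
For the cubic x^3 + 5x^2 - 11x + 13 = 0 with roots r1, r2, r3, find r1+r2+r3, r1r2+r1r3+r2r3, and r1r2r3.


Monic cubic x^3+bx^2+cx+d=0: sum=-b, pairwise sum=c, product=-d.
b=5, c=-11, d=13
r1+r2+r3 = -5
r1r2+r1r3+r2r3 = -11
r1r2r3 = -13


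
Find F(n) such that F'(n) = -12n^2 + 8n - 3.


Reverse power rule on each term:
  ∫ -12n^2 dn = -4n^3
  ∫ 8n dn = 4n^2
  ∫ -3 dn = -3n
F(n) = -4n^3 + 4n^2 - 3n + C


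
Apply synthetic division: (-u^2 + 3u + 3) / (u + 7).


Synthetic division with c = -7. Coefficients: -1, 3, 3
Bring down -1.
  -1 * -7 = 7; 7 + 3 = 10
  10 * -7 = -70; -70 + 3 = -67
Quotient: -u + 10, Remainder: -67


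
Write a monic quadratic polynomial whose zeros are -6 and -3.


p(u) = (u + 6)(u + 3)
Expand: u^2 + 9u + 18


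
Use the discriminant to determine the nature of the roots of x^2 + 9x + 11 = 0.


D = b^2 - 4ac = (9)^2 - 4(1)(11) = 81 - 44 = 37
Since D > 0: two distinct irrational roots


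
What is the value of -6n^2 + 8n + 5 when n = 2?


Using direct substitution:
  -6 * (2)^2 = -24
  8 * (2)^1 = 16
  constant: 5
Sum = -24 + 16 + 5 = -3


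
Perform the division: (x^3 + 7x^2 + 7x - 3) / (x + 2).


(x^3 + 7x^2 + 7x - 3) / (x + 2)
Step 1: x^2 * (x + 2) = x^3 + 2x^2; subtract.
Step 2: 5x * (x + 2) = 5x^2 + 10x; subtract.
Step 3: -3 * (x + 2) = -3x - 6; subtract.
Quotient: x^2 + 5x - 3, Remainder: 3


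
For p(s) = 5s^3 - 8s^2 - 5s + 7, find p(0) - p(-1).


p(0) = 7
p(-1) = -1
p(0) - p(-1) = 7 + 1 = 8


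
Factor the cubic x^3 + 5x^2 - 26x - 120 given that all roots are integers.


Try integer roots (divisors of -120). x=5: p(5)=0.
Divide out (x - 5): quotient is x^2 + 10x + 24.
Factor the quadratic: (x + 4)(x + 6)
Result: (x - 5)(x + 4)(x + 6)


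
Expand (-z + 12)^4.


Expand (-z + 12)^4 by repeated multiplication:
  (-z + 12)^2 = z^2 - 24z + 144
  (-z + 12)^3 = -z^3 + 36z^2 - 432z + 1728
= z^4 - 48z^3 + 864z^2 - 6912z + 20736


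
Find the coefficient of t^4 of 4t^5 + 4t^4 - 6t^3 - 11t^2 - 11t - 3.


Read off the coefficient of t^4: 4


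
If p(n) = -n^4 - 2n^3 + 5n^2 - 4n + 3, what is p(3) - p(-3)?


p(3) = -99
p(-3) = 33
p(3) - p(-3) = -99 - 33 = -132


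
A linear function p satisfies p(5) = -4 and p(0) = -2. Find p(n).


p(n) = mn + b. Using p(5)=-4, p(0)=-2:
m = (-4 + 2)/(5) = -2/5 = -2/5
b = -4 - m*(5) = -4 + 2 = -2
p(n) = -(2/5)n - 2


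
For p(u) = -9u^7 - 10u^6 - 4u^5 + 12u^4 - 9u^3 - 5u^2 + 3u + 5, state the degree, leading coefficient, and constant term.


Highest power of u is 7, with coefficient -9. Constant term is 5.
Degree = 7, leading coefficient = -9, constant term = 5


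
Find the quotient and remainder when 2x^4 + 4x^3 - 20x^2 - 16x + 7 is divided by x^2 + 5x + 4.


(2x^4 + 4x^3 - 20x^2 - 16x + 7) / (x^2 + 5x + 4)
Step 1: 2x^2 * (x^2 + 5x + 4) = 2x^4 + 10x^3 + 8x^2; subtract.
Step 2: -6x * (x^2 + 5x + 4) = -6x^3 - 30x^2 - 24x; subtract.
Step 3: 2 * (x^2 + 5x + 4) = 2x^2 + 10x + 8; subtract.
Quotient: 2x^2 - 6x + 2, Remainder: -2x - 1


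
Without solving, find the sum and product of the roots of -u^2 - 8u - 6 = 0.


For au^2+bu+c=0: sum = -b/a, product = c/a.
a=-1, b=-8, c=-6
Sum = -(-8)/-1 = -8
Product = (-6)/-1 = 6


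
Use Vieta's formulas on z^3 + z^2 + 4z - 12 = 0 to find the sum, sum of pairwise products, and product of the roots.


Monic cubic z^3+bz^2+cz+d=0: sum=-b, pairwise sum=c, product=-d.
b=1, c=4, d=-12
r1+r2+r3 = -1
r1r2+r1r3+r2r3 = 4
r1r2r3 = 12


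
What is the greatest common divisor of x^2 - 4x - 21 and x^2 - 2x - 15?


Factor each:
  x^2 - 4x - 21 = (x + 3)(x - 7)
  x^2 - 2x - 15 = (x + 3)(x - 5)
Common monic factor: x + 3


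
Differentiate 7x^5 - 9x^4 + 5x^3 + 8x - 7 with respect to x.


Apply the power rule term by term:
  d/dx(7x^5) = 35x^4
  d/dx(-9x^4) = -36x^3
  d/dx(5x^3) = 15x^2
  d/dx(8x) = 8
  d/dx(-7) = 0
p'(x) = 35x^4 - 36x^3 + 15x^2 + 8


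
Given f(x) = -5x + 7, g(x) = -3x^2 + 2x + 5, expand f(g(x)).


Substitute g(x) into f:
f(g(x)) = -5*(-3x^2 + 2x + 5) + 7
Expand and combine: 15x^2 - 10x - 18


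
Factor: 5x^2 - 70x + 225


Roots satisfy r1 + r2 = -b/a = 14 and r1*r2 = c/a = 45.
So r1 = 9, r2 = 5.
5x^2 - 70x + 225 = 5(x - r1)(x - r2) = 5(x - 9)(x - 5)


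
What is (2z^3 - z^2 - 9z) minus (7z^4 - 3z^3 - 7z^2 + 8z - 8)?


Distribute the minus sign:
  (2z^3 - z^2 - 9z)
- (7z^4 - 3z^3 - 7z^2 + 8z - 8)
Negate second polynomial: -7z^4 + 3z^3 + 7z^2 - 8z + 8
Add: -7z^4 + 5z^3 + 6z^2 - 17z + 8


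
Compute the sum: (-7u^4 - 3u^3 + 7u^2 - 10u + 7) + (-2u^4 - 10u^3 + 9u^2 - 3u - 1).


Align terms by degree and add:
  -7u^4 - 3u^3 + 7u^2 - 10u + 7
  -2u^4 - 10u^3 + 9u^2 - 3u - 1
= -9u^4 - 13u^3 + 16u^2 - 13u + 6


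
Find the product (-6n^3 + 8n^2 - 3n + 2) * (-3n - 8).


Distribute each term of the first polynomial:
  (-6n^3)(-3n - 8) = 18n^4 + 48n^3
  (8n^2)(-3n - 8) = -24n^3 - 64n^2
  (-3n)(-3n - 8) = 9n^2 + 24n
  (2)(-3n - 8) = -6n - 16
Sum: 18n^4 + 24n^3 - 55n^2 + 18n - 16


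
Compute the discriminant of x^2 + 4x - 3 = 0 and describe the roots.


D = b^2 - 4ac = (4)^2 - 4(1)(-3) = 16 + 12 = 28
Since D > 0: two distinct irrational roots


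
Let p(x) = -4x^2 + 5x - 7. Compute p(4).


Using direct substitution:
  -4 * (4)^2 = -64
  5 * (4)^1 = 20
  constant: -7
Sum = -64 + 20 - 7 = -51


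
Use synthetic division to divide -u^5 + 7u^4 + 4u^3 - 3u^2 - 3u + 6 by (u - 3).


Synthetic division with c = 3. Coefficients: -1, 7, 4, -3, -3, 6
Bring down -1.
  -1 * 3 = -3; -3 + 7 = 4
  4 * 3 = 12; 12 + 4 = 16
  16 * 3 = 48; 48 - 3 = 45
  45 * 3 = 135; 135 - 3 = 132
  132 * 3 = 396; 396 + 6 = 402
Quotient: -u^4 + 4u^3 + 16u^2 + 45u + 132, Remainder: 402


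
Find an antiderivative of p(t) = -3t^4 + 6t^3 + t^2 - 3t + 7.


Reverse power rule on each term:
  ∫ -3t^4 dt = -(3/5)t^5
  ∫ 6t^3 dt = (3/2)t^4
  ∫ t^2 dt = (1/3)t^3
  ∫ -3t dt = -(3/2)t^2
  ∫ 7 dt = 7t
F(t) = -(3/5)t^5 + (3/2)t^4 + (1/3)t^3 - (3/2)t^2 + 7t + C


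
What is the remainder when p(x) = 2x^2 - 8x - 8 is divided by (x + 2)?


By the Remainder Theorem, the remainder equals p(-2):
  2*(-2)^2 = 8
  -8*(-2)^1 = 16
  constant: -8
Sum: 8 + 16 - 8 = 16


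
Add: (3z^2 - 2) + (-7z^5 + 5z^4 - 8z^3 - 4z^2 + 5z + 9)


Align terms by degree and add:
  3z^2 - 2
  -7z^5 + 5z^4 - 8z^3 - 4z^2 + 5z + 9
= -7z^5 + 5z^4 - 8z^3 - z^2 + 5z + 7


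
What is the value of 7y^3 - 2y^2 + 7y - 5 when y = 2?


Using direct substitution:
  7 * (2)^3 = 56
  -2 * (2)^2 = -8
  7 * (2)^1 = 14
  constant: -5
Sum = 56 - 8 + 14 - 5 = 57


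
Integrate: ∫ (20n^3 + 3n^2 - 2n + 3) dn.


Reverse power rule on each term:
  ∫ 20n^3 dn = 5n^4
  ∫ 3n^2 dn = n^3
  ∫ -2n dn = -n^2
  ∫ 3 dn = 3n
F(n) = 5n^4 + n^3 - n^2 + 3n + C


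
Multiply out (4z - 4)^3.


Expand (4z - 4)^3 by repeated multiplication:
  (4z - 4)^2 = 16z^2 - 32z + 16
= 64z^3 - 192z^2 + 192z - 64


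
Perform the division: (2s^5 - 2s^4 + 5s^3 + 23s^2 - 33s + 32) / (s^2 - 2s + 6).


(2s^5 - 2s^4 + 5s^3 + 23s^2 - 33s + 32) / (s^2 - 2s + 6)
Step 1: 2s^3 * (s^2 - 2s + 6) = 2s^5 - 4s^4 + 12s^3; subtract.
Step 2: 2s^2 * (s^2 - 2s + 6) = 2s^4 - 4s^3 + 12s^2; subtract.
Step 3: -3s * (s^2 - 2s + 6) = -3s^3 + 6s^2 - 18s; subtract.
Step 4: 5 * (s^2 - 2s + 6) = 5s^2 - 10s + 30; subtract.
Quotient: 2s^3 + 2s^2 - 3s + 5, Remainder: -5s + 2


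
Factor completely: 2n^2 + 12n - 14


Roots satisfy r1 + r2 = -b/a = -6 and r1*r2 = c/a = -7.
So r1 = 1, r2 = -7.
2n^2 + 12n - 14 = 2(n - r1)(n - r2) = 2(n - 1)(n + 7)


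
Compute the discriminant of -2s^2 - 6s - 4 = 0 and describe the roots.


D = b^2 - 4ac = (-6)^2 - 4(-2)(-4) = 36 - 32 = 4
Since D > 0: two distinct rational roots


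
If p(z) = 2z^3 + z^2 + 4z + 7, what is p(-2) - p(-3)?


p(-2) = -13
p(-3) = -50
p(-2) - p(-3) = -13 + 50 = 37


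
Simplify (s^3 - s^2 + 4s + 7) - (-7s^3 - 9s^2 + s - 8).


Distribute the minus sign:
  (s^3 - s^2 + 4s + 7)
- (-7s^3 - 9s^2 + s - 8)
Negate second polynomial: 7s^3 + 9s^2 - s + 8
Add: 8s^3 + 8s^2 + 3s + 15


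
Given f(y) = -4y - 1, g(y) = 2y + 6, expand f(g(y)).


Substitute g(y) into f:
f(g(y)) = -4*(2y + 6) + (-1)
Expand and combine: -8y - 25


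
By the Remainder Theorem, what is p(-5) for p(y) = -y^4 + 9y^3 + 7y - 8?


By the Remainder Theorem, the remainder equals p(-5):
  -1*(-5)^4 = -625
  9*(-5)^3 = -1125
  0*(-5)^2 = 0
  7*(-5)^1 = -35
  constant: -8
Sum: -625 - 1125 + 0 - 35 - 8 = -1793


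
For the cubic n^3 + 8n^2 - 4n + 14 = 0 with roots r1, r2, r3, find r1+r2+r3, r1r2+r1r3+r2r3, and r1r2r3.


Monic cubic n^3+bn^2+cn+d=0: sum=-b, pairwise sum=c, product=-d.
b=8, c=-4, d=14
r1+r2+r3 = -8
r1r2+r1r3+r2r3 = -4
r1r2r3 = -14


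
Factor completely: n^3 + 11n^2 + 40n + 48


Try integer roots (divisors of 48). n=-4: p(-4)=0.
Divide out (n + 4): quotient is n^2 + 7n + 12.
Factor the quadratic: (n + 3)(n + 4)
Result: (n + 4)(n + 3)(n + 4)


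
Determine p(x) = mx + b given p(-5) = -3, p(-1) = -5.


p(x) = mx + b. Using p(-5)=-3, p(-1)=-5:
m = (-3 + 5)/(-5 + 1) = 2/-4 = -1/2
b = -3 - m*(-5) = -3 - 5/2 = -11/2
p(x) = -(1/2)x - (11/2)


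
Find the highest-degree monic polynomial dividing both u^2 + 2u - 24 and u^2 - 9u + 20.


Factor each:
  u^2 + 2u - 24 = (u - 4)(u + 6)
  u^2 - 9u + 20 = (u - 4)(u - 5)
Common monic factor: u - 4


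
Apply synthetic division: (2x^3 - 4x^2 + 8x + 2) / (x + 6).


Synthetic division with c = -6. Coefficients: 2, -4, 8, 2
Bring down 2.
  2 * -6 = -12; -12 - 4 = -16
  -16 * -6 = 96; 96 + 8 = 104
  104 * -6 = -624; -624 + 2 = -622
Quotient: 2x^2 - 16x + 104, Remainder: -622


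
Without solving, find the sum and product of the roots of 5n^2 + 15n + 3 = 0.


For an^2+bn+c=0: sum = -b/a, product = c/a.
a=5, b=15, c=3
Sum = -(15)/5 = -3
Product = (3)/5 = 3/5


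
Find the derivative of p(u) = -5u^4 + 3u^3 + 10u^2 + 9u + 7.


Apply the power rule term by term:
  d/du(-5u^4) = -20u^3
  d/du(3u^3) = 9u^2
  d/du(10u^2) = 20u
  d/du(9u) = 9
  d/du(7) = 0
p'(u) = -20u^3 + 9u^2 + 20u + 9


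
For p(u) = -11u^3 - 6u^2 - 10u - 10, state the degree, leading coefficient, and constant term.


Highest power of u is 3, with coefficient -11. Constant term is -10.
Degree = 3, leading coefficient = -11, constant term = -10


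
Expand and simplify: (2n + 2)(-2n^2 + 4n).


Distribute each term of the first polynomial:
  (2n)(-2n^2 + 4n) = -4n^3 + 8n^2
  (2)(-2n^2 + 4n) = -4n^2 + 8n
Sum: -4n^3 + 4n^2 + 8n


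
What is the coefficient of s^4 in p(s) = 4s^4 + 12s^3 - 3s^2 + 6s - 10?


Read off the coefficient of s^4: 4


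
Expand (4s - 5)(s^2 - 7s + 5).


Distribute each term of the first polynomial:
  (4s)(s^2 - 7s + 5) = 4s^3 - 28s^2 + 20s
  (-5)(s^2 - 7s + 5) = -5s^2 + 35s - 25
Sum: 4s^3 - 33s^2 + 55s - 25


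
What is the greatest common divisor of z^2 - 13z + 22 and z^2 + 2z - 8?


Factor each:
  z^2 - 13z + 22 = (z - 2)(z - 11)
  z^2 + 2z - 8 = (z - 2)(z + 4)
Common monic factor: z - 2


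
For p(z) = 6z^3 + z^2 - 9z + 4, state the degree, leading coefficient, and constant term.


Highest power of z is 3, with coefficient 6. Constant term is 4.
Degree = 3, leading coefficient = 6, constant term = 4


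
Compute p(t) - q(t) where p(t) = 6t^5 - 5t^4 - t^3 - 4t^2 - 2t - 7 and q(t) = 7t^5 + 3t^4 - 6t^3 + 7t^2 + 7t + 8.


Distribute the minus sign:
  (6t^5 - 5t^4 - t^3 - 4t^2 - 2t - 7)
- (7t^5 + 3t^4 - 6t^3 + 7t^2 + 7t + 8)
Negate second polynomial: -7t^5 - 3t^4 + 6t^3 - 7t^2 - 7t - 8
Add: -t^5 - 8t^4 + 5t^3 - 11t^2 - 9t - 15


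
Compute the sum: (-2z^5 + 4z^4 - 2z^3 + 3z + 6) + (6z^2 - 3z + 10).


Align terms by degree and add:
  -2z^5 + 4z^4 - 2z^3 + 3z + 6
+ 6z^2 - 3z + 10
= -2z^5 + 4z^4 - 2z^3 + 6z^2 + 16


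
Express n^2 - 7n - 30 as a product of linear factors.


Roots satisfy r1 + r2 = -b/a = 7 and r1*r2 = c/a = -30.
So r1 = -3, r2 = 10.
n^2 - 7n - 30 = (n - r1)(n - r2) = (n + 3)(n - 10)


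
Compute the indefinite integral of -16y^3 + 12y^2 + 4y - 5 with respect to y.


Reverse power rule on each term:
  ∫ -16y^3 dy = -4y^4
  ∫ 12y^2 dy = 4y^3
  ∫ 4y dy = 2y^2
  ∫ -5 dy = -5y
F(y) = -4y^4 + 4y^3 + 2y^2 - 5y + C


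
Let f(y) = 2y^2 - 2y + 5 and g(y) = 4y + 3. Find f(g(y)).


Substitute g(y) into f:
f(g(y)) = 2*(4y + 3)^2 + (-2)*(4y + 3) + 5
(4y + 3)^2 = 16y^2 + 24y + 9
Expand and combine: 32y^2 + 40y + 17


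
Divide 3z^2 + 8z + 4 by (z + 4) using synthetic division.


Synthetic division with c = -4. Coefficients: 3, 8, 4
Bring down 3.
  3 * -4 = -12; -12 + 8 = -4
  -4 * -4 = 16; 16 + 4 = 20
Quotient: 3z - 4, Remainder: 20


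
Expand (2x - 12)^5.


Expand (2x - 12)^5 by repeated multiplication:
  (2x - 12)^2 = 4x^2 - 48x + 144
  (2x - 12)^3 = 8x^3 - 144x^2 + 864x - 1728
  (2x - 12)^4 = 16x^4 - 384x^3 + 3456x^2 - 13824x + 20736
= 32x^5 - 960x^4 + 11520x^3 - 69120x^2 + 207360x - 248832


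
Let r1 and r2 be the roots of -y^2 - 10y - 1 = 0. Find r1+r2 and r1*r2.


For ay^2+by+c=0: sum = -b/a, product = c/a.
a=-1, b=-10, c=-1
Sum = -(-10)/-1 = -10
Product = (-1)/-1 = 1


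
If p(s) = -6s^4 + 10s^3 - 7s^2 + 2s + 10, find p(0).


Using direct substitution:
  -6 * (0)^4 = 0
  10 * (0)^3 = 0
  -7 * (0)^2 = 0
  2 * (0)^1 = 0
  constant: 10
Sum = 0 + 0 + 0 + 0 + 10 = 10


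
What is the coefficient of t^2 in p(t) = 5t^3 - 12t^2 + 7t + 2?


Read off the coefficient of t^2: -12


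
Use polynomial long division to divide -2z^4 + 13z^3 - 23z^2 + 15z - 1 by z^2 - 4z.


(-2z^4 + 13z^3 - 23z^2 + 15z - 1) / (z^2 - 4z)
Step 1: -2z^2 * (z^2 - 4z) = -2z^4 + 8z^3; subtract.
Step 2: 5z * (z^2 - 4z) = 5z^3 - 20z^2; subtract.
Step 3: -3 * (z^2 - 4z) = -3z^2 + 12z; subtract.
Quotient: -2z^2 + 5z - 3, Remainder: 3z - 1


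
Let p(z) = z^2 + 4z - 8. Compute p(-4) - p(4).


p(-4) = -8
p(4) = 24
p(-4) - p(4) = -8 - 24 = -32


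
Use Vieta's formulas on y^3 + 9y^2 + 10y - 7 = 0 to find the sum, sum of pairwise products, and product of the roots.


Monic cubic y^3+by^2+cy+d=0: sum=-b, pairwise sum=c, product=-d.
b=9, c=10, d=-7
r1+r2+r3 = -9
r1r2+r1r3+r2r3 = 10
r1r2r3 = 7


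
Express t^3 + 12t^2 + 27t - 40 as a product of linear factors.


Try integer roots (divisors of -40). t=-8: p(-8)=0.
Divide out (t + 8): quotient is t^2 + 4t - 5.
Factor the quadratic: (t - 1)(t + 5)
Result: (t + 8)(t - 1)(t + 5)


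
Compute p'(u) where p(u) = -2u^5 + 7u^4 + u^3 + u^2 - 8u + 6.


Apply the power rule term by term:
  d/du(-2u^5) = -10u^4
  d/du(7u^4) = 28u^3
  d/du(u^3) = 3u^2
  d/du(u^2) = 2u
  d/du(-8u) = -8
  d/du(6) = 0
p'(u) = -10u^4 + 28u^3 + 3u^2 + 2u - 8


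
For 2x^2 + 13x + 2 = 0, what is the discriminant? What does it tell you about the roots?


D = b^2 - 4ac = (13)^2 - 4(2)(2) = 169 - 16 = 153
Since D > 0: two distinct irrational roots


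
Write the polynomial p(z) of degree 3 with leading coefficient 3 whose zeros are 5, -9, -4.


p(z) = 3(z - 5)(z + 9)(z + 4)
Expand: 3z^3 + 24z^2 - 87z - 540


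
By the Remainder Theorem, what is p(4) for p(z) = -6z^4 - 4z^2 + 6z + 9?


By the Remainder Theorem, the remainder equals p(4):
  -6*(4)^4 = -1536
  0*(4)^3 = 0
  -4*(4)^2 = -64
  6*(4)^1 = 24
  constant: 9
Sum: -1536 + 0 - 64 + 24 + 9 = -1567


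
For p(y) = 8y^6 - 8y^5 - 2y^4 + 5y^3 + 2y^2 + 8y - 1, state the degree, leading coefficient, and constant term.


Highest power of y is 6, with coefficient 8. Constant term is -1.
Degree = 6, leading coefficient = 8, constant term = -1


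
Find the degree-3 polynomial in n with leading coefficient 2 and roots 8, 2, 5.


p(n) = 2(n - 8)(n - 2)(n - 5)
Expand: 2n^3 - 30n^2 + 132n - 160


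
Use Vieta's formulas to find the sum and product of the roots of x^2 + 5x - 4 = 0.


For ax^2+bx+c=0: sum = -b/a, product = c/a.
a=1, b=5, c=-4
Sum = -(5)/1 = -5
Product = (-4)/1 = -4


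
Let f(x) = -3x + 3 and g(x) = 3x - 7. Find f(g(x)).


Substitute g(x) into f:
f(g(x)) = -3*(3x - 7) + 3
Expand and combine: -9x + 24


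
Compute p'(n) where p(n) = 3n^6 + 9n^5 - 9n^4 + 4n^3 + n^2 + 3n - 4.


Apply the power rule term by term:
  d/dn(3n^6) = 18n^5
  d/dn(9n^5) = 45n^4
  d/dn(-9n^4) = -36n^3
  d/dn(4n^3) = 12n^2
  d/dn(n^2) = 2n
  d/dn(3n) = 3
  d/dn(-4) = 0
p'(n) = 18n^5 + 45n^4 - 36n^3 + 12n^2 + 2n + 3


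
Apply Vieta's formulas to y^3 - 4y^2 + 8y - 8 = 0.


Monic cubic y^3+by^2+cy+d=0: sum=-b, pairwise sum=c, product=-d.
b=-4, c=8, d=-8
r1+r2+r3 = 4
r1r2+r1r3+r2r3 = 8
r1r2r3 = 8


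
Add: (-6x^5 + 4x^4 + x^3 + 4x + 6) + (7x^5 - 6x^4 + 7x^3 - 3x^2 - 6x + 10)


Align terms by degree and add:
  -6x^5 + 4x^4 + x^3 + 4x + 6
+ 7x^5 - 6x^4 + 7x^3 - 3x^2 - 6x + 10
= x^5 - 2x^4 + 8x^3 - 3x^2 - 2x + 16


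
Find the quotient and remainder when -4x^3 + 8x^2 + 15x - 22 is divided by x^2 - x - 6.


(-4x^3 + 8x^2 + 15x - 22) / (x^2 - x - 6)
Step 1: -4x * (x^2 - x - 6) = -4x^3 + 4x^2 + 24x; subtract.
Step 2: 4 * (x^2 - x - 6) = 4x^2 - 4x - 24; subtract.
Quotient: -4x + 4, Remainder: -5x + 2


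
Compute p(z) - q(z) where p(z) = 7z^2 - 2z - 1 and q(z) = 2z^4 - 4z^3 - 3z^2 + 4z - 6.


Distribute the minus sign:
  (7z^2 - 2z - 1)
- (2z^4 - 4z^3 - 3z^2 + 4z - 6)
Negate second polynomial: -2z^4 + 4z^3 + 3z^2 - 4z + 6
Add: -2z^4 + 4z^3 + 10z^2 - 6z + 5


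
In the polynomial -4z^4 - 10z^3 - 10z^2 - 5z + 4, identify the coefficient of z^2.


Read off the coefficient of z^2: -10


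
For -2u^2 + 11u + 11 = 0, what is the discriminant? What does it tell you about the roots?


D = b^2 - 4ac = (11)^2 - 4(-2)(11) = 121 + 88 = 209
Since D > 0: two distinct irrational roots


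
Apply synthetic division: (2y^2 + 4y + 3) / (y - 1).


Synthetic division with c = 1. Coefficients: 2, 4, 3
Bring down 2.
  2 * 1 = 2; 2 + 4 = 6
  6 * 1 = 6; 6 + 3 = 9
Quotient: 2y + 6, Remainder: 9


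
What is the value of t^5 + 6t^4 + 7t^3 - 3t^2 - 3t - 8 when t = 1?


Using direct substitution:
  1 * (1)^5 = 1
  6 * (1)^4 = 6
  7 * (1)^3 = 7
  -3 * (1)^2 = -3
  -3 * (1)^1 = -3
  constant: -8
Sum = 1 + 6 + 7 - 3 - 3 - 8 = 0


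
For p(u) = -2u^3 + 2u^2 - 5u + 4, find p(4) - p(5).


p(4) = -112
p(5) = -221
p(4) - p(5) = -112 + 221 = 109


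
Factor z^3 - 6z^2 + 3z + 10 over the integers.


Try integer roots (divisors of 10). z=2: p(2)=0.
Divide out (z - 2): quotient is z^2 - 4z - 5.
Factor the quadratic: (z - 5)(z + 1)
Result: (z - 2)(z - 5)(z + 1)


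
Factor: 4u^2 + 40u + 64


Roots satisfy r1 + r2 = -b/a = -10 and r1*r2 = c/a = 16.
So r1 = -2, r2 = -8.
4u^2 + 40u + 64 = 4(u - r1)(u - r2) = 4(u + 2)(u + 8)


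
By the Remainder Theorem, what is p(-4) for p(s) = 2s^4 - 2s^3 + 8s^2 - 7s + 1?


By the Remainder Theorem, the remainder equals p(-4):
  2*(-4)^4 = 512
  -2*(-4)^3 = 128
  8*(-4)^2 = 128
  -7*(-4)^1 = 28
  constant: 1
Sum: 512 + 128 + 128 + 28 + 1 = 797


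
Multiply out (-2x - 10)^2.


Expand (-2x - 10)^2 by repeated multiplication:
= 4x^2 + 40x + 100


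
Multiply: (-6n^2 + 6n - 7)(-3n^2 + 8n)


Distribute each term of the first polynomial:
  (-6n^2)(-3n^2 + 8n) = 18n^4 - 48n^3
  (6n)(-3n^2 + 8n) = -18n^3 + 48n^2
  (-7)(-3n^2 + 8n) = 21n^2 - 56n
Sum: 18n^4 - 66n^3 + 69n^2 - 56n


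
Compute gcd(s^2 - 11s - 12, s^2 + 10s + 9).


Factor each:
  s^2 - 11s - 12 = (s + 1)(s - 12)
  s^2 + 10s + 9 = (s + 1)(s + 9)
Common monic factor: s + 1


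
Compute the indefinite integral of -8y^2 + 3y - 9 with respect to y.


Reverse power rule on each term:
  ∫ -8y^2 dy = -(8/3)y^3
  ∫ 3y dy = (3/2)y^2
  ∫ -9 dy = -9y
F(y) = -(8/3)y^3 + (3/2)y^2 - 9y + C


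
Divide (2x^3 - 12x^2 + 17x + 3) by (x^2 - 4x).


(2x^3 - 12x^2 + 17x + 3) / (x^2 - 4x)
Step 1: 2x * (x^2 - 4x) = 2x^3 - 8x^2; subtract.
Step 2: -4 * (x^2 - 4x) = -4x^2 + 16x; subtract.
Quotient: 2x - 4, Remainder: x + 3


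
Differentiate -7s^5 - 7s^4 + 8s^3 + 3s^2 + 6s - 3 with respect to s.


Apply the power rule term by term:
  d/ds(-7s^5) = -35s^4
  d/ds(-7s^4) = -28s^3
  d/ds(8s^3) = 24s^2
  d/ds(3s^2) = 6s
  d/ds(6s) = 6
  d/ds(-3) = 0
p'(s) = -35s^4 - 28s^3 + 24s^2 + 6s + 6


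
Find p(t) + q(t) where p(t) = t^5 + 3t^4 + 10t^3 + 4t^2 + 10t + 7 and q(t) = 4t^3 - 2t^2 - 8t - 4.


Align terms by degree and add:
  t^5 + 3t^4 + 10t^3 + 4t^2 + 10t + 7
+ 4t^3 - 2t^2 - 8t - 4
= t^5 + 3t^4 + 14t^3 + 2t^2 + 2t + 3


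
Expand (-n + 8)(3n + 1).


Distribute each term of the first polynomial:
  (-n)(3n + 1) = -3n^2 - n
  (8)(3n + 1) = 24n + 8
Sum: -3n^2 + 23n + 8


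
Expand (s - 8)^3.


Expand (s - 8)^3 by repeated multiplication:
  (s - 8)^2 = s^2 - 16s + 64
= s^3 - 24s^2 + 192s - 512


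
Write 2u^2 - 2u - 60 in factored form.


Roots satisfy r1 + r2 = -b/a = 1 and r1*r2 = c/a = -30.
So r1 = 6, r2 = -5.
2u^2 - 2u - 60 = 2(u - r1)(u - r2) = 2(u - 6)(u + 5)


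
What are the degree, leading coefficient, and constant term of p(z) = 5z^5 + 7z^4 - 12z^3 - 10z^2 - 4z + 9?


Highest power of z is 5, with coefficient 5. Constant term is 9.
Degree = 5, leading coefficient = 5, constant term = 9


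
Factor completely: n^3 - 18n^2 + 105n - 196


Try integer roots (divisors of -196). n=4: p(4)=0.
Divide out (n - 4): quotient is n^2 - 14n + 49.
Factor the quadratic: (n - 7)(n - 7)
Result: (n - 4)(n - 7)(n - 7)


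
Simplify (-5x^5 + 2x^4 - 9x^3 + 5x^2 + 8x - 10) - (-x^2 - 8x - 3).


Distribute the minus sign:
  (-5x^5 + 2x^4 - 9x^3 + 5x^2 + 8x - 10)
- (-x^2 - 8x - 3)
Negate second polynomial: x^2 + 8x + 3
Add: -5x^5 + 2x^4 - 9x^3 + 6x^2 + 16x - 7


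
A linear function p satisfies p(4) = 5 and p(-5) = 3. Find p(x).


p(x) = mx + b. Using p(4)=5, p(-5)=3:
m = (5 - 3)/(4 + 5) = 2/9 = 2/9
b = 5 - m*(4) = 5 - 8/9 = 37/9
p(x) = (2/9)x + (37/9)


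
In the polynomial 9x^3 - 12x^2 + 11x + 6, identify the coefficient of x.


Read off the coefficient of x: 11


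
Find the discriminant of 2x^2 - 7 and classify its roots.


D = b^2 - 4ac = (0)^2 - 4(2)(-7) = 0 + 56 = 56
Since D > 0: two distinct irrational roots


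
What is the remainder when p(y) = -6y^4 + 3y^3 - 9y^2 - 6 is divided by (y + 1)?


By the Remainder Theorem, the remainder equals p(-1):
  -6*(-1)^4 = -6
  3*(-1)^3 = -3
  -9*(-1)^2 = -9
  0*(-1)^1 = 0
  constant: -6
Sum: -6 - 3 - 9 + 0 - 6 = -24


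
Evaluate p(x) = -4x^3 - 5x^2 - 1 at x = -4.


Using direct substitution:
  -4 * (-4)^3 = 256
  -5 * (-4)^2 = -80
  0 * (-4)^1 = 0
  constant: -1
Sum = 256 - 80 + 0 - 1 = 175


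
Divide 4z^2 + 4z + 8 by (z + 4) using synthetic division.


Synthetic division with c = -4. Coefficients: 4, 4, 8
Bring down 4.
  4 * -4 = -16; -16 + 4 = -12
  -12 * -4 = 48; 48 + 8 = 56
Quotient: 4z - 12, Remainder: 56


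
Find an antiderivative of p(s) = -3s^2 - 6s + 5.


Reverse power rule on each term:
  ∫ -3s^2 ds = -s^3
  ∫ -6s ds = -3s^2
  ∫ 5 ds = 5s
F(s) = -s^3 - 3s^2 + 5s + C


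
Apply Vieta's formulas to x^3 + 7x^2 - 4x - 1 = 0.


Monic cubic x^3+bx^2+cx+d=0: sum=-b, pairwise sum=c, product=-d.
b=7, c=-4, d=-1
r1+r2+r3 = -7
r1r2+r1r3+r2r3 = -4
r1r2r3 = 1


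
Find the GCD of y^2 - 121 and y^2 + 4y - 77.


Factor each:
  y^2 - 121 = (y + 11)(y - 11)
  y^2 + 4y - 77 = (y + 11)(y - 7)
Common monic factor: y + 11


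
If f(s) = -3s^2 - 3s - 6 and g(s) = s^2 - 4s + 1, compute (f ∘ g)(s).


Substitute g(s) into f:
f(g(s)) = -3*(s^2 - 4s + 1)^2 + (-3)*(s^2 - 4s + 1) + (-6)
(s^2 - 4s + 1)^2 = s^4 - 8s^3 + 18s^2 - 8s + 1
Expand and combine: -3s^4 + 24s^3 - 57s^2 + 36s - 12


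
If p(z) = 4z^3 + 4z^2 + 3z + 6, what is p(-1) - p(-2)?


p(-1) = 3
p(-2) = -16
p(-1) - p(-2) = 3 + 16 = 19


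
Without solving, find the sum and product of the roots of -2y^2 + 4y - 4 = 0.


For ay^2+by+c=0: sum = -b/a, product = c/a.
a=-2, b=4, c=-4
Sum = -(4)/-2 = 2
Product = (-4)/-2 = 2


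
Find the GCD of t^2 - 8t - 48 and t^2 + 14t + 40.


Factor each:
  t^2 - 8t - 48 = (t + 4)(t - 12)
  t^2 + 14t + 40 = (t + 4)(t + 10)
Common monic factor: t + 4


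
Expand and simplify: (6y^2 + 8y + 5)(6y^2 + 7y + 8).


Distribute each term of the first polynomial:
  (6y^2)(6y^2 + 7y + 8) = 36y^4 + 42y^3 + 48y^2
  (8y)(6y^2 + 7y + 8) = 48y^3 + 56y^2 + 64y
  (5)(6y^2 + 7y + 8) = 30y^2 + 35y + 40
Sum: 36y^4 + 90y^3 + 134y^2 + 99y + 40


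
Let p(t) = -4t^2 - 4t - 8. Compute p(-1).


Using direct substitution:
  -4 * (-1)^2 = -4
  -4 * (-1)^1 = 4
  constant: -8
Sum = -4 + 4 - 8 = -8


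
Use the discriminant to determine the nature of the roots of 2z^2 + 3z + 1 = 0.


D = b^2 - 4ac = (3)^2 - 4(2)(1) = 9 - 8 = 1
Since D > 0: two distinct rational roots


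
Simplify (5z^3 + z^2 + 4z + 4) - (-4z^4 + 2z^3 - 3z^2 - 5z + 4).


Distribute the minus sign:
  (5z^3 + z^2 + 4z + 4)
- (-4z^4 + 2z^3 - 3z^2 - 5z + 4)
Negate second polynomial: 4z^4 - 2z^3 + 3z^2 + 5z - 4
Add: 4z^4 + 3z^3 + 4z^2 + 9z


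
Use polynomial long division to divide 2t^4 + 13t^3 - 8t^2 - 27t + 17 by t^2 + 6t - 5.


(2t^4 + 13t^3 - 8t^2 - 27t + 17) / (t^2 + 6t - 5)
Step 1: 2t^2 * (t^2 + 6t - 5) = 2t^4 + 12t^3 - 10t^2; subtract.
Step 2: t * (t^2 + 6t - 5) = t^3 + 6t^2 - 5t; subtract.
Step 3: -4 * (t^2 + 6t - 5) = -4t^2 - 24t + 20; subtract.
Quotient: 2t^2 + t - 4, Remainder: 2t - 3


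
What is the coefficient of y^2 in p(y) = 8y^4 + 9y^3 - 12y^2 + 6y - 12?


Read off the coefficient of y^2: -12


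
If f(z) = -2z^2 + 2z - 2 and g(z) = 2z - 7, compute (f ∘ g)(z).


Substitute g(z) into f:
f(g(z)) = -2*(2z - 7)^2 + 2*(2z - 7) + (-2)
(2z - 7)^2 = 4z^2 - 28z + 49
Expand and combine: -8z^2 + 60z - 114


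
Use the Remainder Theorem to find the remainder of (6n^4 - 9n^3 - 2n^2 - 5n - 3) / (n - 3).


By the Remainder Theorem, the remainder equals p(3):
  6*(3)^4 = 486
  -9*(3)^3 = -243
  -2*(3)^2 = -18
  -5*(3)^1 = -15
  constant: -3
Sum: 486 - 243 - 18 - 15 - 3 = 207


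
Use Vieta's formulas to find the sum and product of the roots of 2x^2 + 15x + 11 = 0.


For ax^2+bx+c=0: sum = -b/a, product = c/a.
a=2, b=15, c=11
Sum = -(15)/2 = -15/2
Product = (11)/2 = 11/2


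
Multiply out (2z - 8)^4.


Expand (2z - 8)^4 by repeated multiplication:
  (2z - 8)^2 = 4z^2 - 32z + 64
  (2z - 8)^3 = 8z^3 - 96z^2 + 384z - 512
= 16z^4 - 256z^3 + 1536z^2 - 4096z + 4096


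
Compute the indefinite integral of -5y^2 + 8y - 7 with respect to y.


Reverse power rule on each term:
  ∫ -5y^2 dy = -(5/3)y^3
  ∫ 8y dy = 4y^2
  ∫ -7 dy = -7y
F(y) = -(5/3)y^3 + 4y^2 - 7y + C


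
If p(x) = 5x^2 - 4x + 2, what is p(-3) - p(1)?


p(-3) = 59
p(1) = 3
p(-3) - p(1) = 59 - 3 = 56


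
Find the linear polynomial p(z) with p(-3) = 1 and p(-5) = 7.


p(z) = mz + b. Using p(-3)=1, p(-5)=7:
m = (1 - 7)/(-3 + 5) = -6/2 = -3
b = 1 - m*(-3) = 1 - 9 = -8
p(z) = -3z - 8


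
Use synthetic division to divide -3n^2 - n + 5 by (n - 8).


Synthetic division with c = 8. Coefficients: -3, -1, 5
Bring down -3.
  -3 * 8 = -24; -24 - 1 = -25
  -25 * 8 = -200; -200 + 5 = -195
Quotient: -3n - 25, Remainder: -195


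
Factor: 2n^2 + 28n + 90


Roots satisfy r1 + r2 = -b/a = -14 and r1*r2 = c/a = 45.
So r1 = -5, r2 = -9.
2n^2 + 28n + 90 = 2(n - r1)(n - r2) = 2(n + 5)(n + 9)


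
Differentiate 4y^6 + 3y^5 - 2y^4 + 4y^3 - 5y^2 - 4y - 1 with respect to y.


Apply the power rule term by term:
  d/dy(4y^6) = 24y^5
  d/dy(3y^5) = 15y^4
  d/dy(-2y^4) = -8y^3
  d/dy(4y^3) = 12y^2
  d/dy(-5y^2) = -10y
  d/dy(-4y) = -4
  d/dy(-1) = 0
p'(y) = 24y^5 + 15y^4 - 8y^3 + 12y^2 - 10y - 4


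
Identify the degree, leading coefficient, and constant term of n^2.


Highest power of n is 2, with coefficient 1. Constant term is 0.
Degree = 2, leading coefficient = 1, constant term = 0


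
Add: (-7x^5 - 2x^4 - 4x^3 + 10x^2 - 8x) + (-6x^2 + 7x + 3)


Align terms by degree and add:
  -7x^5 - 2x^4 - 4x^3 + 10x^2 - 8x
  -6x^2 + 7x + 3
= -7x^5 - 2x^4 - 4x^3 + 4x^2 - x + 3


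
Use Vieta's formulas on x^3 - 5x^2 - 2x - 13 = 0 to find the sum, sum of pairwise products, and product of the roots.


Monic cubic x^3+bx^2+cx+d=0: sum=-b, pairwise sum=c, product=-d.
b=-5, c=-2, d=-13
r1+r2+r3 = 5
r1r2+r1r3+r2r3 = -2
r1r2r3 = 13


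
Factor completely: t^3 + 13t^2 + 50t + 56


Try integer roots (divisors of 56). t=-2: p(-2)=0.
Divide out (t + 2): quotient is t^2 + 11t + 28.
Factor the quadratic: (t + 4)(t + 7)
Result: (t + 2)(t + 4)(t + 7)


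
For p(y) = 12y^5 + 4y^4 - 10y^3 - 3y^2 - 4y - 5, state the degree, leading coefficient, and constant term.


Highest power of y is 5, with coefficient 12. Constant term is -5.
Degree = 5, leading coefficient = 12, constant term = -5


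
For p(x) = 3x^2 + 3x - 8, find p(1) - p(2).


p(1) = -2
p(2) = 10
p(1) - p(2) = -2 - 10 = -12


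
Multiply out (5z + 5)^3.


Expand (5z + 5)^3 by repeated multiplication:
  (5z + 5)^2 = 25z^2 + 50z + 25
= 125z^3 + 375z^2 + 375z + 125


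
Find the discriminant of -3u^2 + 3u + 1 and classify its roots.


D = b^2 - 4ac = (3)^2 - 4(-3)(1) = 9 + 12 = 21
Since D > 0: two distinct irrational roots


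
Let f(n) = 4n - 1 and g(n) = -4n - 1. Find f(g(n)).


Substitute g(n) into f:
f(g(n)) = 4*(-4n - 1) + (-1)
Expand and combine: -16n - 5


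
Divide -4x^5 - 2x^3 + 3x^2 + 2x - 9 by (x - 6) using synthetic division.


Synthetic division with c = 6. Coefficients: -4, 0, -2, 3, 2, -9
Bring down -4.
  -4 * 6 = -24; -24 + 0 = -24
  -24 * 6 = -144; -144 - 2 = -146
  -146 * 6 = -876; -876 + 3 = -873
  -873 * 6 = -5238; -5238 + 2 = -5236
  -5236 * 6 = -31416; -31416 - 9 = -31425
Quotient: -4x^4 - 24x^3 - 146x^2 - 873x - 5236, Remainder: -31425


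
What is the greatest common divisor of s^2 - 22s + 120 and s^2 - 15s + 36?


Factor each:
  s^2 - 22s + 120 = (s - 12)(s - 10)
  s^2 - 15s + 36 = (s - 12)(s - 3)
Common monic factor: s - 12


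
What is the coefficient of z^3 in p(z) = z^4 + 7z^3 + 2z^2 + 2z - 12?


Read off the coefficient of z^3: 7


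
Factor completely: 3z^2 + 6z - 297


Roots satisfy r1 + r2 = -b/a = -2 and r1*r2 = c/a = -99.
So r1 = -11, r2 = 9.
3z^2 + 6z - 297 = 3(z - r1)(z - r2) = 3(z + 11)(z - 9)


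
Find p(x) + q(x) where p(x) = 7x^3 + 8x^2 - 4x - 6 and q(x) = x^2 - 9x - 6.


Align terms by degree and add:
  7x^3 + 8x^2 - 4x - 6
+ x^2 - 9x - 6
= 7x^3 + 9x^2 - 13x - 12


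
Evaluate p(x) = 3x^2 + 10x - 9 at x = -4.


Using direct substitution:
  3 * (-4)^2 = 48
  10 * (-4)^1 = -40
  constant: -9
Sum = 48 - 40 - 9 = -1


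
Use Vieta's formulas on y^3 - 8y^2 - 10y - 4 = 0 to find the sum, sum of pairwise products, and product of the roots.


Monic cubic y^3+by^2+cy+d=0: sum=-b, pairwise sum=c, product=-d.
b=-8, c=-10, d=-4
r1+r2+r3 = 8
r1r2+r1r3+r2r3 = -10
r1r2r3 = 4


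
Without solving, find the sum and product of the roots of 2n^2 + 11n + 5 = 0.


For an^2+bn+c=0: sum = -b/a, product = c/a.
a=2, b=11, c=5
Sum = -(11)/2 = -11/2
Product = (5)/2 = 5/2


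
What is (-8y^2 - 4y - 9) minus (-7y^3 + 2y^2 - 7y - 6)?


Distribute the minus sign:
  (-8y^2 - 4y - 9)
- (-7y^3 + 2y^2 - 7y - 6)
Negate second polynomial: 7y^3 - 2y^2 + 7y + 6
Add: 7y^3 - 10y^2 + 3y - 3


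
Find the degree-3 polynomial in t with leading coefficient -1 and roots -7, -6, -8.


p(t) = -(t + 7)(t + 6)(t + 8)
Expand: -t^3 - 21t^2 - 146t - 336


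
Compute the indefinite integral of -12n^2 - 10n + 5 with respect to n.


Reverse power rule on each term:
  ∫ -12n^2 dn = -4n^3
  ∫ -10n dn = -5n^2
  ∫ 5 dn = 5n
F(n) = -4n^3 - 5n^2 + 5n + C


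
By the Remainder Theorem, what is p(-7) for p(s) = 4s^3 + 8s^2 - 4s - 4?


By the Remainder Theorem, the remainder equals p(-7):
  4*(-7)^3 = -1372
  8*(-7)^2 = 392
  -4*(-7)^1 = 28
  constant: -4
Sum: -1372 + 392 + 28 - 4 = -956


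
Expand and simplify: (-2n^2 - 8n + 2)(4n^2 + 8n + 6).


Distribute each term of the first polynomial:
  (-2n^2)(4n^2 + 8n + 6) = -8n^4 - 16n^3 - 12n^2
  (-8n)(4n^2 + 8n + 6) = -32n^3 - 64n^2 - 48n
  (2)(4n^2 + 8n + 6) = 8n^2 + 16n + 12
Sum: -8n^4 - 48n^3 - 68n^2 - 32n + 12


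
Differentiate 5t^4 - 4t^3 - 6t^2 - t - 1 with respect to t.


Apply the power rule term by term:
  d/dt(5t^4) = 20t^3
  d/dt(-4t^3) = -12t^2
  d/dt(-6t^2) = -12t
  d/dt(-t) = -1
  d/dt(-1) = 0
p'(t) = 20t^3 - 12t^2 - 12t - 1


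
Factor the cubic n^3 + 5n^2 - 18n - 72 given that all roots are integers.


Try integer roots (divisors of -72). n=4: p(4)=0.
Divide out (n - 4): quotient is n^2 + 9n + 18.
Factor the quadratic: (n + 3)(n + 6)
Result: (n - 4)(n + 3)(n + 6)
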